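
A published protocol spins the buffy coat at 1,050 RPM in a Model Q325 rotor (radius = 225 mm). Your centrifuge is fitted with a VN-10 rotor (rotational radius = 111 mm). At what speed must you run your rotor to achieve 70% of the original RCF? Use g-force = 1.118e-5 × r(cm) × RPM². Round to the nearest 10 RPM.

1250 RPM

Original rotor: r = 225 mm = 22.5 cm
RCF = 1.118 × 10⁻⁵ × r × N²
RCF_original = 1.118 × 10⁻⁵ × 22.5 × (1050)² = 1.118 × 10⁻⁵ × 22.5 × 1,102,500 ≈ 277.3 × g
Target RCF = 0.7 × 277.3 ≈ 194.1 × g
Your rotor: r = 111 mm = 11.1 cm
194.1 = 1.118 × 10⁻⁵ × 11.1 × N²
N² = 194.1 / (12.4098 × 10⁻⁵) = 1,564,086
N ≈ √1,564,086 ≈ 1,250.6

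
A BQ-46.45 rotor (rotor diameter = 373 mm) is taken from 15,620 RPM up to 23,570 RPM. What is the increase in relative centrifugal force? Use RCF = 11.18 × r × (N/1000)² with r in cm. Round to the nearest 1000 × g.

r = 373 mm / 2 = 186.5 mm = 18.65 cm
RCF₁ = 11.18 × 18.65 × (15.62)² = 11.18 × 18.65 × 243.9844 ≈ 50,872.5 × g
RCF₂ = 11.18 × 18.65 × (23.57)² = 11.18 × 18.65 × 555.5449 ≈ 115,835 × g
Increase = 115,835 − 50,872.5 = 64,962.5

65000 ×g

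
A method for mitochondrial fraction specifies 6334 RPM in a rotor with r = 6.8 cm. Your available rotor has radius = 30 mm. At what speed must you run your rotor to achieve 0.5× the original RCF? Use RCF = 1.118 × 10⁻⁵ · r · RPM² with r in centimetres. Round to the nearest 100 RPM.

≈ 6700 RPM

RCF_original = 1.118 × 10⁻⁵ × 6.8 × (6334)² = 1.118 × 10⁻⁵ × 6.8 × 40,119,556 ≈ 3,050 × g
Target RCF = 0.5 × 3,050 ≈ 1,525 × g
Your rotor: r = 30 mm = 3.0 cm
1,525 = 1.118 × 10⁻⁵ × 3 × N²
N² = 1,525 / (3.354 × 10⁻⁵) = 45,468,098
N ≈ √45,468,098 ≈ 6,743.0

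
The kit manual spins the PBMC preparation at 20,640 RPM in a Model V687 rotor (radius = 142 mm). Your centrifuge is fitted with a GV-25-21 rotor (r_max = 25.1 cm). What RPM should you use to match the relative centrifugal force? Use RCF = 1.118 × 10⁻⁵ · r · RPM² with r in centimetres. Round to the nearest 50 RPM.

≈ 15500 RPM

Original rotor: r = 142 mm = 14.2 cm
RCF_original = 1.118 × 10⁻⁵ × 14.2 × (20640)² = 1.118 × 10⁻⁵ × 14.2 × 426,009,600 ≈ 67,631.6 × g
67,631.6 = 1.118 × 10⁻⁵ × 25.1 × N²
N² = 67,631.6 / (28.0618 × 10⁻⁵) = 241,009,486
N ≈ √241,009,486 ≈ 15,524.5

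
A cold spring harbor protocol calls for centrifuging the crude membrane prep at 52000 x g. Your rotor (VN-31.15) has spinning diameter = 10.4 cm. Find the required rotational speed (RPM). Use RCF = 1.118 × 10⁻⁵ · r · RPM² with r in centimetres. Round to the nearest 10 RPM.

r = 10.4 / 2 = 5.2 cm
52,000 = 1.118 × 10⁻⁵ × 5.2 × N²
N² = 52,000 / (5.8136 × 10⁻⁵) = 894,454,383
N ≈ √894,454,383 ≈ 29,907.4

≈ 29910 RPM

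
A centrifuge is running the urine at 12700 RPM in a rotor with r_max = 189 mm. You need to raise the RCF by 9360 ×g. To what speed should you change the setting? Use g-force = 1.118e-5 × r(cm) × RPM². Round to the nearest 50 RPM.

≈ 14350 RPM

r = 189 mm = 18.9 cm
Current RCF = 1.118 × 10⁻⁵ × 18.9 × (12700)² = 1.118 × 10⁻⁵ × 18.9 × 161,290,000 ≈ 34,080.9 × g
Target RCF = 34,080.9 + 9,360 = 43,440.9 × g
N² = 43,440.9 / (21.1302 × 10⁻⁵) = 205,586,790
N ≈ √205,586,790 ≈ 14,338.3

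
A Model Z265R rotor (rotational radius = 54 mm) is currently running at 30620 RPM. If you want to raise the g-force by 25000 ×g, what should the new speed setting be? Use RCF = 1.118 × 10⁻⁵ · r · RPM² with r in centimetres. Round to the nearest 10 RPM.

≈ 36770 RPM

r = 54 mm = 5.4 cm
Current RCF = 1.118 × 10⁻⁵ × 5.4 × (30620)² = 1.118 × 10⁻⁵ × 5.4 × 937,584,400 ≈ 56,603.8 × g
Target RCF = 56,603.8 + 25,000 = 81,603.8 × g
N² = 81,603.8 / (6.0372 × 10⁻⁵) = 1,351,682,899
N ≈ √1,351,682,899 ≈ 36,765.2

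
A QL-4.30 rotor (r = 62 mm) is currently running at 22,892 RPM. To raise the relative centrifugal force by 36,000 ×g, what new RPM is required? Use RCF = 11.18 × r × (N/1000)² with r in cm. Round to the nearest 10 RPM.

32300 RPM

r = 62 mm = 6.2 cm
Current RCF = 11.18 × 6.2 × (22.892)² = 11.18 × 6.2 × 524.043664 ≈ 36,324.6 × g
Target RCF = 36,324.6 + 36,000 = 72,324.6 × g
(N/1000)² = 72,324.6 / 69.316 = 1043.404
N = 1000 × √1043.404 ≈ 32,301.8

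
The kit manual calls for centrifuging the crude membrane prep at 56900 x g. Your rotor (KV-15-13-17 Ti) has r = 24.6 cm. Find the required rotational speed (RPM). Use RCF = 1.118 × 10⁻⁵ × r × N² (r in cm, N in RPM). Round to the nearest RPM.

14384 RPM

RCF = 1.118 × 10⁻⁵ × r × N²
56,900 = 1.118 × 10⁻⁵ × 24.6 × N²
N² = 56,900 / (27.5028 × 10⁻⁵) = 206,888,026
N ≈ √206,888,026 ≈ 14,383.6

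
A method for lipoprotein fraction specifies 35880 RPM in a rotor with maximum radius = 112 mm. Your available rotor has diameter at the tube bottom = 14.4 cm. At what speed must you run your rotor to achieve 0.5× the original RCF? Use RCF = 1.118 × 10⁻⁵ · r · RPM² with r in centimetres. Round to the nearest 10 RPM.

Original rotor: r = 112 mm = 11.2 cm
RCF_original = 1.118 × 10⁻⁵ × 11.2 × (35880)² = 1.118 × 10⁻⁵ × 11.2 × 1,287,374,400 ≈ 161,199.9 × g
Target RCF = 0.5 × 161,199.9 ≈ 80,599.9 × g
Your rotor: r = 14.4 / 2 = 7.2 cm
80,599.9 = 1.118 × 10⁻⁵ × 7.2 × N²
N² = 80,599.9 / (8.0496 × 10⁻⁵) = 1,001,290,747
N ≈ √1,001,290,747 ≈ 31,643.2

31640 RPM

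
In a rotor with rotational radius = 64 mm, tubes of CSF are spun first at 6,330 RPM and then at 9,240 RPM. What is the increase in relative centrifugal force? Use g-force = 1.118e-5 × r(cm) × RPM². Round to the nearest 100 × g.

r = 64 mm = 6.4 cm
RCF₁ = 1.118 × 10⁻⁵ × 6.4 × (6330)² = 1.118 × 10⁻⁵ × 6.4 × 40,068,900 ≈ 2,867 × g
RCF₂ = 1.118 × 10⁻⁵ × 6.4 × (9240)² = 1.118 × 10⁻⁵ × 6.4 × 85,377,600 ≈ 6,108.9 × g
Increase = 6,108.9 − 2,867 = 3,241.9

3200 × g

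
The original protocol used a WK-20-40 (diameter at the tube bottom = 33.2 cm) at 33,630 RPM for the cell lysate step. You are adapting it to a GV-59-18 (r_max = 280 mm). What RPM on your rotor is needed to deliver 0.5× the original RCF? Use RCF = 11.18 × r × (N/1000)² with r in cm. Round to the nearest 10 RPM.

Original rotor: r = 33.2 / 2 = 16.6 cm
RCF_original = 11.18 × 16.6 × (33.63)² = 11.18 × 16.6 × 1,130.9769 ≈ 209,895.7 × g
Target RCF = 0.5 × 209,895.7 ≈ 104,947.9 × g
Your rotor: r = 280 mm = 28.0 cm
104,947.9 = 11.18 × 28 × (N/1000)²
(N/1000)² = 104,947.9 / 313.04 = 335.254
N = 1000 × √335.254 ≈ 18,309.9

18310 RPM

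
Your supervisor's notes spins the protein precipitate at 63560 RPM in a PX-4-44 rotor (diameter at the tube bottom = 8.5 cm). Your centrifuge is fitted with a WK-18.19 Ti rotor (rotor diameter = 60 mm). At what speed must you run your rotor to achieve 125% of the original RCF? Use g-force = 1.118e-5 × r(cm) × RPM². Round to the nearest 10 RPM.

Original rotor: r = 8.5 / 2 = 4.25 cm
RCF = 1.118 × 10⁻⁵ × r × N²
RCF_original = 1.118 × 10⁻⁵ × 4.25 × (63560)² = 1.118 × 10⁻⁵ × 4.25 × 4,039,873,600 ≈ 191,954.6 × g
Target RCF = 1.25 × 191,954.6 ≈ 239,943.2 × g
Your rotor: r = 60 mm / 2 = 30 mm = 3 cm
239,943.2 = 1.118 × 10⁻⁵ × 3 × N²
N² = 239,943.2 / (3.354 × 10⁻⁵) = 7,153,941,562
N ≈ √7,153,941,562 ≈ 84,581.0

84580 RPM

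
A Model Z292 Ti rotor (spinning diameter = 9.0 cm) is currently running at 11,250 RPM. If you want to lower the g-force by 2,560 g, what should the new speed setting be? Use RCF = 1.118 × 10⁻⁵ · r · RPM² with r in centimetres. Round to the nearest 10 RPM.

r = 9.0 / 2 = 4.5 cm
Current RCF = 1.118 × 10⁻⁵ × 4.5 × (11250)² = 1.118 × 10⁻⁵ × 4.5 × 126,562,500 ≈ 6,367.4 × g
Target RCF = 6,367.4 − 2,560 = 3,807.4 × g
N² = 3,807.4 / (5.031 × 10⁻⁵) = 75,678,791
N ≈ √75,678,791 ≈ 8,699.4

≈ 8700 RPM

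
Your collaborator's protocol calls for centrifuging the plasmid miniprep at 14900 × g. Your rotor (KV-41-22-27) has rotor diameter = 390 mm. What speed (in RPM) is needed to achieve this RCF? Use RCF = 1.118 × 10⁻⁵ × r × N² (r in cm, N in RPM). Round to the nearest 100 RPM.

N ≈ 8300 RPM

r = 390 mm / 2 = 195 mm = 19.5 cm
14,900 = 1.118 × 10⁻⁵ × 19.5 × N²
N² = 14,900 / (21.801 × 10⁻⁵) = 68,345,489
N ≈ √68,345,489 ≈ 8,267.1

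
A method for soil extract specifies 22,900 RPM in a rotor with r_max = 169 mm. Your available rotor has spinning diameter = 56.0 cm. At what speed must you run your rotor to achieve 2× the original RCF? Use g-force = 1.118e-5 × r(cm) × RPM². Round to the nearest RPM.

25160 RPM

Original rotor: r = 169 mm = 16.9 cm
RCF = 1.118 × 10⁻⁵ × r × N²
RCF_original = 1.118 × 10⁻⁵ × 16.9 × (22900)² = 1.118 × 10⁻⁵ × 16.9 × 524,410,000 ≈ 99,083.1 × g
Target RCF = 2 × 99,083.1 ≈ 198,166.2 × g
Your rotor: r = 56.0 / 2 = 28 cm
198,166.2 = 1.118 × 10⁻⁵ × 28 × N²
N² = 198,166.2 / (31.304 × 10⁻⁵) = 633,037,950
N ≈ √633,037,950 ≈ 25,160.2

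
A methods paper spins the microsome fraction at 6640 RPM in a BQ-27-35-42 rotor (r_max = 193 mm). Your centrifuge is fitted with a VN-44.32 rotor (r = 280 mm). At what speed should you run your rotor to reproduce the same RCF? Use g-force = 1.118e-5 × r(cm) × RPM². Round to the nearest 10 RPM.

Original rotor: r = 193 mm = 19.3 cm
RCF = 1.118 × 10⁻⁵ × r × N²
RCF_original = 1.118 × 10⁻⁵ × 19.3 × (6640)² = 1.118 × 10⁻⁵ × 19.3 × 44,089,600 ≈ 9,513.4 × g
Your rotor: r = 280 mm = 28.0 cm
9,513.4 = 1.118 × 10⁻⁵ × 28 × N²
N² = 9,513.4 / (31.304 × 10⁻⁵) = 30,390,365
N ≈ √30,390,365 ≈ 5,512.7

5510 RPM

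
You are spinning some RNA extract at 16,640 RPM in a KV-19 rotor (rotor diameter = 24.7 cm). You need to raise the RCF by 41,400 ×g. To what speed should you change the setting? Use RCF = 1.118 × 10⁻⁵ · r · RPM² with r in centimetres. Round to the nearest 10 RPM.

≈ 24020 RPM

r = 24.7 / 2 = 12.35 cm
Current RCF = 1.118 × 10⁻⁵ × 12.35 × (16640)² = 1.118 × 10⁻⁵ × 12.35 × 276,889,600 ≈ 38,231 × g
Target RCF = 38,231 + 41,400 = 79,631 × g
N² = 79,631 / (13.8073 × 10⁻⁵) = 576,731,149
N ≈ √576,731,149 ≈ 24,015.2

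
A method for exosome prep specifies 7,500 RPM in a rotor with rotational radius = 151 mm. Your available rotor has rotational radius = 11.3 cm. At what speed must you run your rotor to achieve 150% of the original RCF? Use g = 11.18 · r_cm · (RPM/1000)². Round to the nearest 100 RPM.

Original rotor: r = 151 mm = 15.1 cm
RCF = 11.18 × r × (N/1000)²
RCF_original = 11.18 × 15.1 × (7.5)² = 11.18 × 15.1 × 56.25 ≈ 9,496 × g
Target RCF = 1.5 × 9,496 ≈ 14,244 × g
14,244 = 11.18 × 11.3 × (N/1000)²
(N/1000)² = 14,244 / 126.334 = 112.7487
N = 1000 × √112.7487 ≈ 10,618.3

10600 RPM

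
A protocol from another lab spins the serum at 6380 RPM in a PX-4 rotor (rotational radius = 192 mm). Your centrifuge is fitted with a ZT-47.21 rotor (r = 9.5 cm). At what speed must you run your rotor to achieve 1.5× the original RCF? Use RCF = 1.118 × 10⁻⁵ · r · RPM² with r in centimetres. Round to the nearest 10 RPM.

≈ 11110 RPM

Original rotor: r = 192 mm = 19.2 cm
RCF = 1.118 × 10⁻⁵ × r × N²
RCF_original = 1.118 × 10⁻⁵ × 19.2 × (6380)² = 1.118 × 10⁻⁵ × 19.2 × 40,704,400 ≈ 8,737.4 × g
Target RCF = 1.5 × 8,737.4 ≈ 13,106.1 × g
13,106.1 = 1.118 × 10⁻⁵ × 9.5 × N²
N² = 13,106.1 / (10.621 × 10⁻⁵) = 123,397,985
N ≈ √123,397,985 ≈ 11,108.5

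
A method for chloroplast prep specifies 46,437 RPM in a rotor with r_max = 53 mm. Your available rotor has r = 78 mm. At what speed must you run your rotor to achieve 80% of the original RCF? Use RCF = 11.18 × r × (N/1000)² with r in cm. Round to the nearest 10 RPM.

Original rotor: r = 53 mm = 5.3 cm
RCF = 11.18 × r × (N/1000)²
RCF_original = 11.18 × 5.3 × (46.437)² = 11.18 × 5.3 × 2,156.394969 ≈ 127,775 × g
Target RCF = 0.8 × 127,775 ≈ 102,220 × g
Your rotor: r = 78 mm = 7.8 cm
102,220 = 11.18 × 7.8 × (N/1000)²
(N/1000)² = 102,220 / 87.204 = 1172.194
N = 1000 × √1172.194 ≈ 34,237.3

34240 RPM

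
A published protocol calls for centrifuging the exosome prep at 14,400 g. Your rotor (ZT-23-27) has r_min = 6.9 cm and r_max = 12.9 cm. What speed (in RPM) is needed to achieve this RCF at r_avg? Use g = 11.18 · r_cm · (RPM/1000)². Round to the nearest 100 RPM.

11400 RPM

r_avg = (6.9 + 12.9) / 2 = 9.9 cm
RCF = 11.18 × r × (N/1000)²
14,400 = 11.18 × 9.9 × (N/1000)²
(N/1000)² = 14,400 / 110.682 = 130.1025
N = 1000 × √130.1025 ≈ 11,406.2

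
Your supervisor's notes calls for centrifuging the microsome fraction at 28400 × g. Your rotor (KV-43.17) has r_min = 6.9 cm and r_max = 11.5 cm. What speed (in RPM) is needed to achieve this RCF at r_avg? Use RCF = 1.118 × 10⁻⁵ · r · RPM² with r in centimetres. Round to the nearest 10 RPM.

16620 RPM

r_avg = (6.9 + 11.5) / 2 = 9.2 cm
RCF = 1.118 × 10⁻⁵ × r × N²
28,400 = 1.118 × 10⁻⁵ × 9.2 × N²
N² = 28,400 / (10.2856 × 10⁻⁵) = 276,114,179
N ≈ √276,114,179 ≈ 16,616.7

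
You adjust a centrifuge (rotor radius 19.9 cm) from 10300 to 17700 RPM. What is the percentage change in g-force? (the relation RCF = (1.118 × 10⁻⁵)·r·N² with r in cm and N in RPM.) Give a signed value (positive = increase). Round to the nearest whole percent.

+195%

RCF ∝ N², so the ratio is (17700/10300)² = (1.718447)² = 2.9531.
Change = 2.9531 − 1 = +1.9531 → +195.3%.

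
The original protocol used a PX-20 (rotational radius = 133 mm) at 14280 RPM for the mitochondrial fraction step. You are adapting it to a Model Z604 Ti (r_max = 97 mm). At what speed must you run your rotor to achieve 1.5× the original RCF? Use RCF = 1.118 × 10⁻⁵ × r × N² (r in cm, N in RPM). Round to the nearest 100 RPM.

Original rotor: r = 133 mm = 13.3 cm
RCF = 1.118 × 10⁻⁵ × r × N²
RCF_original = 1.118 × 10⁻⁵ × 13.3 × (14280)² = 1.118 × 10⁻⁵ × 13.3 × 203,918,400 ≈ 30,321.4 × g
Target RCF = 1.5 × 30,321.4 ≈ 45,482.1 × g
Your rotor: r = 97 mm = 9.7 cm
45,482.1 = 1.118 × 10⁻⁵ × 9.7 × N²
N² = 45,482.1 / (10.8446 × 10⁻⁵) = 419,398,595
N ≈ √419,398,595 ≈ 20,479.2

≈ 20500 RPM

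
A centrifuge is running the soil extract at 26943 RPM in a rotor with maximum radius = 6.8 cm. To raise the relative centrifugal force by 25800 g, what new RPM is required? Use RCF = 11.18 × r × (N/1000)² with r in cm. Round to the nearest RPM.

Current RCF = 11.18 × 6.8 × (26.943)² = 11.18 × 6.8 × 725.925249 ≈ 55,187.7 × g
Target RCF = 55,187.7 + 25,800 = 80,987.7 × g
(N/1000)² = 80,987.7 / 76.024 = 1065.291
N = 1000 × √1065.291 ≈ 32,638.8

N₂ ≈ 32639 RPM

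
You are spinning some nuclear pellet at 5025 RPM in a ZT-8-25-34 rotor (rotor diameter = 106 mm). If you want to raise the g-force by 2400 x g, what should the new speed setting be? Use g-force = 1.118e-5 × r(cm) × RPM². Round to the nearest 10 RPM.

N₂ ≈ 8110 RPM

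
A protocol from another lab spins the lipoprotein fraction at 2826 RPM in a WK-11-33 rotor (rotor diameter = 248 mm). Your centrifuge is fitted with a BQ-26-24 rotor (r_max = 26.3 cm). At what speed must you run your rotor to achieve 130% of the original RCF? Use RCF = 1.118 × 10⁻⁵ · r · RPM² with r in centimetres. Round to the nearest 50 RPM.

2200 RPM

Original rotor: r = 248 mm / 2 = 124 mm = 12.4 cm
RCF_original = 1.118 × 10⁻⁵ × 12.4 × (2826)² = 1.118 × 10⁻⁵ × 12.4 × 7,986,276 ≈ 1,107.2 × g
Target RCF = 1.3 × 1,107.2 ≈ 1,439.4 × g
1,439.4 = 1.118 × 10⁻⁵ × 26.3 × N²
N² = 1,439.4 / (29.4034 × 10⁻⁵) = 4,895,352
N ≈ √4,895,352 ≈ 2,212.5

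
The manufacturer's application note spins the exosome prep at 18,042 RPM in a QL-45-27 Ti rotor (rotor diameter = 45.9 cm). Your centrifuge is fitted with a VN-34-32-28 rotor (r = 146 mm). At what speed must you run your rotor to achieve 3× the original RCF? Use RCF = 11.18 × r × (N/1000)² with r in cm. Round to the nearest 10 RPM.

Original rotor: r = 45.9 / 2 = 22.95 cm
RCF_original = 11.18 × 22.95 × (18.042)² = 11.18 × 22.95 × 325.513764 ≈ 83,520.6 × g
Target RCF = 3 × 83,520.6 ≈ 250,561.8 × g
Your rotor: r = 146 mm = 14.6 cm
250,561.8 = 11.18 × 14.6 × (N/1000)²
(N/1000)² = 250,561.8 / 163.228 = 1535.042
N = 1000 × √1535.042 ≈ 39,179.6

≈ 39180 RPM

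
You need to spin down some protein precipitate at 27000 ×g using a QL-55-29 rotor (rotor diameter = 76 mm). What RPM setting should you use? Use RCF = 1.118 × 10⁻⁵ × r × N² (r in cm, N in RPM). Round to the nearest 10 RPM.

r = 76 mm / 2 = 38 mm = 3.8 cm
RCF = 1.118 × 10⁻⁵ × r × N²
27,000 = 1.118 × 10⁻⁵ × 3.8 × N²
N² = 27,000 / (4.2484 × 10⁻⁵) = 635,533,377
N ≈ √635,533,377 ≈ 25,209.8

N ≈ 25210 RPM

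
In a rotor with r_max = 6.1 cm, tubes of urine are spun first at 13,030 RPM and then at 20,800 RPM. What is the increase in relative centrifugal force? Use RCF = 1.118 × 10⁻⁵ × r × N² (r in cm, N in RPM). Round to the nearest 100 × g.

RCF₁ = 1.118 × 10⁻⁵ × 6.1 × (13030)² = 1.118 × 10⁻⁵ × 6.1 × 169,780,900 ≈ 11,578.7 × g
RCF₂ = 1.118 × 10⁻⁵ × 6.1 × (20800)² = 1.118 × 10⁻⁵ × 6.1 × 432,640,000 ≈ 29,505.2 × g
Increase = 29,505.2 − 11,578.7 = 17,926.5

17900 ×g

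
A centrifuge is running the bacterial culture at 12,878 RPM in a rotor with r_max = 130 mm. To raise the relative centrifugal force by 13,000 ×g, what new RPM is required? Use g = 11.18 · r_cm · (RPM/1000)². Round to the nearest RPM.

N₂ ≈ 15978 RPM

r = 130 mm = 13.0 cm
Current RCF = 11.18 × 13 × (12.878)² = 11.18 × 13 × 165.842884 ≈ 24,103.6 × g
Target RCF = 24,103.6 + 13,000 = 37,103.6 × g
(N/1000)² = 37,103.6 / 145.34 = 255.2883
N = 1000 × √255.2883 ≈ 15,977.7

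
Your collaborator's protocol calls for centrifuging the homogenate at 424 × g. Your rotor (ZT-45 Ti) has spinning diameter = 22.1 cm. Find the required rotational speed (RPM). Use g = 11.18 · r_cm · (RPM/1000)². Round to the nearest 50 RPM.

r = 22.1 / 2 = 11.05 cm
424 = 11.18 × 11.05 × (N/1000)²
(N/1000)² = 424 / 123.539 = 3.432115
N = 1000 × √3.432115 ≈ 1,852.6

N ≈ 1850 RPM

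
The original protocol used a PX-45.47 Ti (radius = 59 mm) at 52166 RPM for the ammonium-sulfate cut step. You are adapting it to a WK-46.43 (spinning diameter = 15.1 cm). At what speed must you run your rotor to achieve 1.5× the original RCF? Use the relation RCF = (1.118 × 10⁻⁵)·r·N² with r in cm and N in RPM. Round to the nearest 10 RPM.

Original rotor: r = 59 mm = 5.9 cm
RCF_original = 1.118 × 10⁻⁵ × 5.9 × (52166)² = 1.118 × 10⁻⁵ × 5.9 × 2,721,291,556 ≈ 179,501.8 × g
Target RCF = 1.5 × 179,501.8 ≈ 269,252.7 × g
Your rotor: r = 15.1 / 2 = 7.55 cm
269,252.7 = 1.118 × 10⁻⁵ × 7.55 × N²
N² = 269,252.7 / (8.4409 × 10⁻⁵) = 3,189,857,717
N ≈ √3,189,857,717 ≈ 56,478.8

≈ 56480 RPM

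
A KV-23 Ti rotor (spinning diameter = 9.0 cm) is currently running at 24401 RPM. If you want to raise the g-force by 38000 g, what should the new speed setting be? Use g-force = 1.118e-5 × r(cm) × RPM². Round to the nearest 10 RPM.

r = 9.0 / 2 = 4.5 cm
Current RCF = 1.118 × 10⁻⁵ × 4.5 × (24401)² = 1.118 × 10⁻⁵ × 4.5 × 595,408,801 ≈ 29,955 × g
Target RCF = 29,955 + 38,000 = 67,955 × g
N² = 67,955 / (5.031 × 10⁻⁵) = 1,350,725,502
N ≈ √1,350,725,502 ≈ 36,752.2

36750 RPM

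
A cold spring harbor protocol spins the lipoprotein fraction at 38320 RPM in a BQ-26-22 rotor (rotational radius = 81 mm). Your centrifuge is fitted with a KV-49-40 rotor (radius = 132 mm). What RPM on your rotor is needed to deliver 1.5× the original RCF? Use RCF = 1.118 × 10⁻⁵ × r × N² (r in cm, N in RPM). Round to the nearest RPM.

36764 RPM

Original rotor: r = 81 mm = 8.1 cm
RCF = 1.118 × 10⁻⁵ × r × N²
RCF_original = 1.118 × 10⁻⁵ × 8.1 × (38320)² = 1.118 × 10⁻⁵ × 8.1 × 1,468,422,400 ≈ 132,977.4 × g
Target RCF = 1.5 × 132,977.4 ≈ 199,466.1 × g
Your rotor: r = 132 mm = 13.2 cm
199,466.1 = 1.118 × 10⁻⁵ × 13.2 × N²
N² = 199,466.1 / (14.7576 × 10⁻⁵) = 1,351,616,116
N ≈ √1,351,616,116 ≈ 36,764.3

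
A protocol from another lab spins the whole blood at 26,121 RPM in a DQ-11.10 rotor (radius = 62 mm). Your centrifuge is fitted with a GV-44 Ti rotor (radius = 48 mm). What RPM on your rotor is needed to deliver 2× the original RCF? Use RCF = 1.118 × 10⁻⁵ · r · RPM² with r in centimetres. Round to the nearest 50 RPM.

Original rotor: r = 62 mm = 6.2 cm
RCF = 1.118 × 10⁻⁵ × r × N²
RCF_original = 1.118 × 10⁻⁵ × 6.2 × (26121)² = 1.118 × 10⁻⁵ × 6.2 × 682,306,641 ≈ 47,294.8 × g
Target RCF = 2 × 47,294.8 ≈ 94,589.6 × g
Your rotor: r = 48 mm = 4.8 cm
94,589.6 = 1.118 × 10⁻⁵ × 4.8 × N²
N² = 94,589.6 / (5.3664 × 10⁻⁵) = 1,762,626,714
N ≈ √1,762,626,714 ≈ 41,983.6

42000 RPM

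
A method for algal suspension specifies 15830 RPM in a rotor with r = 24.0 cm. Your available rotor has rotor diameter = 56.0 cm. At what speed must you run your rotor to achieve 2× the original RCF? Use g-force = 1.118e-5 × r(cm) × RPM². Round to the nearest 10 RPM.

RCF_original = 1.118 × 10⁻⁵ × 24 × (15830)² = 1.118 × 10⁻⁵ × 24 × 250,588,900 ≈ 67,238 × g
Target RCF = 2 × 67,238 ≈ 134,476 × g
Your rotor: r = 56.0 / 2 = 28 cm
134,476 = 1.118 × 10⁻⁵ × 28 × N²
N² = 134,476 / (31.304 × 10⁻⁵) = 429,580,884
N ≈ √429,580,884 ≈ 20,726.3

≈ 20730 RPM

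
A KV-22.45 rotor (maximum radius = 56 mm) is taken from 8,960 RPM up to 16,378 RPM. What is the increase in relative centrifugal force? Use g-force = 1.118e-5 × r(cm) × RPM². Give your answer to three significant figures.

≈ 11800 ×g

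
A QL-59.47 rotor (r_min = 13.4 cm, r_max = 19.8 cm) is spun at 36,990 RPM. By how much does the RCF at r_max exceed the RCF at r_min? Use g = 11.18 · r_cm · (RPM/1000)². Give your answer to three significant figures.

ΔRCF ≈ 97900 × g

RCF_max = 11.18 × 19.8 × (36.99)² = 11.18 × 19.8 × 1,368.2601 ≈ 302,883.5 × g
RCF_min = 11.18 × 13.4 × (36.99)² = 11.18 × 13.4 × 1,368.2601 ≈ 204,981.8 × g
ΔRCF = 302,883.5 − 204,981.8 = 97,901.7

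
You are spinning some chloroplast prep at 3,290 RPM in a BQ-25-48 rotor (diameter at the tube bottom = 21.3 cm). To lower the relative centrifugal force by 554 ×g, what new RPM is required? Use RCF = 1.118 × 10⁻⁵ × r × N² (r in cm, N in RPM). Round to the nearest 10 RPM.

≈ 2480 RPM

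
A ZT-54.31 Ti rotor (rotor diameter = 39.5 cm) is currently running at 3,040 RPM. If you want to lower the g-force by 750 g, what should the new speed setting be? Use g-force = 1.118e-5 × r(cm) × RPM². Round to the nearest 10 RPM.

N₂ ≈ 2420 RPM

r = 39.5 / 2 = 19.75 cm
Current RCF = 1.118 × 10⁻⁵ × 19.75 × (3040)² = 1.118 × 10⁻⁵ × 19.75 × 9,241,600 ≈ 2,040.6 × g
Target RCF = 2,040.6 − 750 = 1,290.6 × g
N² = 1,290.6 / (22.0805 × 10⁻⁵) = 5,844,976
N ≈ √5,844,976 ≈ 2,417.6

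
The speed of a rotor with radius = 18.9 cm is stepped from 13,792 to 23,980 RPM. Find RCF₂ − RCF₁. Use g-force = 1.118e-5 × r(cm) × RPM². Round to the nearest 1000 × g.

RCF₁ = 1.118 × 10⁻⁵ × 18.9 × (13792)² = 1.118 × 10⁻⁵ × 18.9 × 190,219,264 ≈ 40,193.7 × g
RCF₂ = 1.118 × 10⁻⁵ × 18.9 × (23980)² = 1.118 × 10⁻⁵ × 18.9 × 575,040,400 ≈ 121,507.2 × g
Increase = 121,507.2 − 40,193.7 = 81,313.5

≈ 81000 ×g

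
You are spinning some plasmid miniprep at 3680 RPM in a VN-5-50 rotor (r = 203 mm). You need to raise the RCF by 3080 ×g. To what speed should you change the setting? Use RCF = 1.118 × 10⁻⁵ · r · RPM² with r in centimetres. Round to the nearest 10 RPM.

N₂ ≈ 5210 RPM

r = 203 mm = 20.3 cm
Current RCF = 1.118 × 10⁻⁵ × 20.3 × (3680)² = 1.118 × 10⁻⁵ × 20.3 × 13,542,400 ≈ 3,073.5 × g
Target RCF = 3,073.5 + 3,080 = 6,153.5 × g
N² = 6,153.5 / (22.6954 × 10⁻⁵) = 27,113,424
N ≈ √27,113,424 ≈ 5,207.1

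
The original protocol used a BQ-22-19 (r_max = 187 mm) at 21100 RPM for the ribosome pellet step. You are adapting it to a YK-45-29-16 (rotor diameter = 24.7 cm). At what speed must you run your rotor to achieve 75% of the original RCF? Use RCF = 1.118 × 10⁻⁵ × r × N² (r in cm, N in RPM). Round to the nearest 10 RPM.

≈ 22490 RPM

Original rotor: r = 187 mm = 18.7 cm
RCF = 1.118 × 10⁻⁵ × r × N²
RCF_original = 1.118 × 10⁻⁵ × 18.7 × (21100)² = 1.118 × 10⁻⁵ × 18.7 × 445,210,000 ≈ 93,078.3 × g
Target RCF = 0.75 × 93,078.3 ≈ 69,808.7 × g
Your rotor: r = 24.7 / 2 = 12.35 cm
69,808.7 = 1.118 × 10⁻⁵ × 12.35 × N²
N² = 69,808.7 / (13.8073 × 10⁻⁵) = 505,592,694
N ≈ √505,592,694 ≈ 22,485.4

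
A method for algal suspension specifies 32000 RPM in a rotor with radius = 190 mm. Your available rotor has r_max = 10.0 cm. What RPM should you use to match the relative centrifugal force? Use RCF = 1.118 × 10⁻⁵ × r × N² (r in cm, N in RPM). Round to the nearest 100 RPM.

44100 RPM

Original rotor: r = 190 mm = 19.0 cm
RCF = 1.118 × 10⁻⁵ × r × N²
RCF_original = 1.118 × 10⁻⁵ × 19 × (32000)² = 1.118 × 10⁻⁵ × 19 × 1,024,000,000 ≈ 217,518.1 × g
217,518.1 = 1.118 × 10⁻⁵ × 10 × N²
N² = 217,518.1 / (11.18 × 10⁻⁵) = 1,945,600,179
N ≈ √1,945,600,179 ≈ 44,109.0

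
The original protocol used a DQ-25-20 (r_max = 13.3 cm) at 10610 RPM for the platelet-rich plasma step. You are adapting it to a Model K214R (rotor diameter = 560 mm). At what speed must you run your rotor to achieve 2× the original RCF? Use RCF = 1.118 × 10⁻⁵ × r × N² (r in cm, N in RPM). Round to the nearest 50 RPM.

10350 RPM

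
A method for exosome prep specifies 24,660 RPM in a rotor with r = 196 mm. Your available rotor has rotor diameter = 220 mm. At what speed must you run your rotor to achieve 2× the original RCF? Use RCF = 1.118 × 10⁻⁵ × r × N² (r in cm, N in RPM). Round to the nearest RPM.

46552 RPM

Original rotor: r = 196 mm = 19.6 cm
RCF = 1.118 × 10⁻⁵ × r × N²
RCF_original = 1.118 × 10⁻⁵ × 19.6 × (24660)² = 1.118 × 10⁻⁵ × 19.6 × 608,115,600 ≈ 133,255.2 × g
Target RCF = 2 × 133,255.2 ≈ 266,510.4 × g
Your rotor: r = 220 mm / 2 = 110 mm = 11 cm
266,510.4 = 1.118 × 10⁻⁵ × 11 × N²
N² = 266,510.4 / (12.298 × 10⁻⁵) = 2,167,103,594
N ≈ √2,167,103,594 ≈ 46,552.2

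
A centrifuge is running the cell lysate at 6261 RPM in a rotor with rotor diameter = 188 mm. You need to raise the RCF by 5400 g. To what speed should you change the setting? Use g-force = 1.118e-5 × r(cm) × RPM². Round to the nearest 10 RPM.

r = 188 mm / 2 = 94 mm = 9.4 cm
Current RCF = 1.118 × 10⁻⁵ × 9.4 × (6261)² = 1.118 × 10⁻⁵ × 9.4 × 39,200,121 ≈ 4,119.6 × g
Target RCF = 4,119.6 + 5,400 = 9,519.6 × g
N² = 9,519.6 / (10.5092 × 10⁻⁵) = 90,583,489
N ≈ √90,583,489 ≈ 9,517.5

9520 RPM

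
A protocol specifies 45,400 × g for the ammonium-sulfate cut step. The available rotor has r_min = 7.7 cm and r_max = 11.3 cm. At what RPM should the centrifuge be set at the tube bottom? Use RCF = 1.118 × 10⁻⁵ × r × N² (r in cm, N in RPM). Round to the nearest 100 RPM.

Use r_max = 11.3 cm.
45,400 = 1.118 × 10⁻⁵ × 11.3 × N²
N² = 45,400 / (12.6334 × 10⁻⁵) = 359,364,858
N ≈ √359,364,858 ≈ 18,956.9

N ≈ 19000 RPM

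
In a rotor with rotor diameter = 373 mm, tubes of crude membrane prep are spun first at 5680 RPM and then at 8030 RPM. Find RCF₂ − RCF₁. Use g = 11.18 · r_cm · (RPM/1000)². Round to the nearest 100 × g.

≈ 6700 x g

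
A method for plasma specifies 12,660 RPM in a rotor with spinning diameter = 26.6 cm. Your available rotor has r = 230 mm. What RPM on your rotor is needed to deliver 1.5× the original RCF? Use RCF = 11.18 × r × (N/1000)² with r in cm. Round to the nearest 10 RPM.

11790 RPM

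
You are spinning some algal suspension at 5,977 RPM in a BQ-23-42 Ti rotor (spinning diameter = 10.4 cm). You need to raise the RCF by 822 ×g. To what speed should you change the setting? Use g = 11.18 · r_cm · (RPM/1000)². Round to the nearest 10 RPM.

7060 RPM

r = 10.4 / 2 = 5.2 cm
Current RCF = 11.18 × 5.2 × (5.977)² = 11.18 × 5.2 × 35.724529 ≈ 2,076.9 × g
Target RCF = 2,076.9 + 822 = 2,898.9 × g
(N/1000)² = 2,898.9 / 58.136 = 49.86411
N = 1000 × √49.86411 ≈ 7,061.5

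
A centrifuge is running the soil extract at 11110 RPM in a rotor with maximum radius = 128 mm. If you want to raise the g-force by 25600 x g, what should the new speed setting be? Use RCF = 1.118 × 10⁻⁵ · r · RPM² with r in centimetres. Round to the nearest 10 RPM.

r = 128 mm = 12.8 cm
Current RCF = 1.118 × 10⁻⁵ × 12.8 × (11110)² = 1.118 × 10⁻⁵ × 12.8 × 123,432,100 ≈ 17,663.6 × g
Target RCF = 17,663.6 + 25,600 = 43,263.6 × g
N² = 43,263.6 / (14.3104 × 10⁻⁵) = 302,322,786
N ≈ √302,322,786 ≈ 17,387.4

17390 RPM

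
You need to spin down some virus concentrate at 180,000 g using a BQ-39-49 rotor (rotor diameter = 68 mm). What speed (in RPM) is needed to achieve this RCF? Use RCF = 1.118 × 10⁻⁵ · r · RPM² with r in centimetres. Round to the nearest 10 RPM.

r = 68 mm / 2 = 34 mm = 3.4 cm
RCF = 1.118 × 10⁻⁵ × r × N²
180,000 = 1.118 × 10⁻⁵ × 3.4 × N²
N² = 180,000 / (3.8012 × 10⁻⁵) = 4,735,346,733
N ≈ √4,735,346,733 ≈ 68,813.9

N ≈ 68810 RPM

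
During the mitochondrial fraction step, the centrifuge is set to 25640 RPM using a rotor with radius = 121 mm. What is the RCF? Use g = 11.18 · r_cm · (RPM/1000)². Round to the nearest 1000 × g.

r = 121 mm = 12.1 cm
RCF = 11.18 × r × (N/1000)²
RCF = 11.18 × 12.1 × (25.64)² = 11.18 × 12.1 × 657.4096 ≈ 88,933.1 × g

≈ 89000 x g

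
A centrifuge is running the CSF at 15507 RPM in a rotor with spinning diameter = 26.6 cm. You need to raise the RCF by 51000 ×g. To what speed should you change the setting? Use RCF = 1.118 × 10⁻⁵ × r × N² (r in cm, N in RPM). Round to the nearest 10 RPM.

r = 26.6 / 2 = 13.3 cm
Current RCF = 1.118 × 10⁻⁵ × 13.3 × (15507)² = 1.118 × 10⁻⁵ × 13.3 × 240,467,049 ≈ 35,756 × g
Target RCF = 35,756 + 51,000 = 86,756 × g
N² = 86,756 / (14.8694 × 10⁻⁵) = 583,453,266
N ≈ √583,453,266 ≈ 24,154.8

N₂ ≈ 24150 RPM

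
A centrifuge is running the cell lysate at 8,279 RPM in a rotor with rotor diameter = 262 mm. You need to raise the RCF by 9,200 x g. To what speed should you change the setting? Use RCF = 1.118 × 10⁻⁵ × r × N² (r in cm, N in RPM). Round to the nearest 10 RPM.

r = 262 mm / 2 = 131 mm = 13.1 cm
Current RCF = 1.118 × 10⁻⁵ × 13.1 × (8279)² = 1.118 × 10⁻⁵ × 13.1 × 68,541,841 ≈ 10,038.5 × g
Target RCF = 10,038.5 + 9,200 = 19,238.5 × g
N² = 19,238.5 / (14.6458 × 10⁻⁵) = 131,358,478
N ≈ √131,358,478 ≈ 11,461.2

11460 RPM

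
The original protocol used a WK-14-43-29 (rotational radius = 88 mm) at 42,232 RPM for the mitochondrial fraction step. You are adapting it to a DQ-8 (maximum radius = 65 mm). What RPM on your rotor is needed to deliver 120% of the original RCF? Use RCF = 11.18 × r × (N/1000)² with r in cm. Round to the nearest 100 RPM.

≈ 53800 RPM

Original rotor: r = 88 mm = 8.8 cm
RCF = 11.18 × r × (N/1000)²
RCF_original = 11.18 × 8.8 × (42.232)² = 11.18 × 8.8 × 1,783.541824 ≈ 175,472 × g
Target RCF = 1.2 × 175,472 ≈ 210,566.4 × g
Your rotor: r = 65 mm = 6.5 cm
210,566.4 = 11.18 × 6.5 × (N/1000)²
(N/1000)² = 210,566.4 / 72.67 = 2897.57
N = 1000 × √2897.57 ≈ 53,829.1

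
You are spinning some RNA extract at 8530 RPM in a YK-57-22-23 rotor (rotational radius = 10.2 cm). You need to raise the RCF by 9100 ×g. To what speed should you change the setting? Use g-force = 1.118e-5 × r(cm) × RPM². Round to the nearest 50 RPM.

Current RCF = 1.118 × 10⁻⁵ × 10.2 × (8530)² = 1.118 × 10⁻⁵ × 10.2 × 72,760,900 ≈ 8,297.4 × g
Target RCF = 8,297.4 + 9,100 = 17,397.4 × g
N² = 17,397.4 / (11.4036 × 10⁻⁵) = 152,560,595
N ≈ √152,560,595 ≈ 12,351.5

≈ 12350 RPM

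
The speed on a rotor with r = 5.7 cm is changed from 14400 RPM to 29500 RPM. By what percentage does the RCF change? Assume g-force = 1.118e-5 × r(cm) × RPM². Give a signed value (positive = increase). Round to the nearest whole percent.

RCF ∝ N², so the ratio is (29500/14400)² = (2.048611)² = 4.1968.
Change = 4.1968 − 1 = +3.1968 → +319.7%.

+320%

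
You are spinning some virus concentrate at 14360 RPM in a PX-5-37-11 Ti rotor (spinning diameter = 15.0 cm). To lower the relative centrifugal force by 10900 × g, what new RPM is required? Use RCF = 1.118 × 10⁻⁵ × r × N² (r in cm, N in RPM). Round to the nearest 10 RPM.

N₂ ≈ 8730 RPM

r = 15.0 / 2 = 7.5 cm
Current RCF = 1.118 × 10⁻⁵ × 7.5 × (14360)² = 1.118 × 10⁻⁵ × 7.5 × 206,209,600 ≈ 17,290.7 × g
Target RCF = 17,290.7 − 10,900 = 6,390.7 × g
N² = 6,390.7 / (8.385 × 10⁻⁵) = 76,215,862
N ≈ √76,215,862 ≈ 8,730.2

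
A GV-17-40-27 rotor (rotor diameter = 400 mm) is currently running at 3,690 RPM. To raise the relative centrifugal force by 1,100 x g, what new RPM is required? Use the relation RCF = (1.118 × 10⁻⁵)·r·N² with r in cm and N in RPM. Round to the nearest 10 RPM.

4310 RPM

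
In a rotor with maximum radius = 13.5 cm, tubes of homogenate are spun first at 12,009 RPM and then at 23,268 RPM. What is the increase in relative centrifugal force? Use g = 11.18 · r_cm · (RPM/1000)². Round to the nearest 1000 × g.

60000 ×g

RCF₁ = 11.18 × 13.5 × (12.009)² = 11.18 × 13.5 × 144.216081 ≈ 21,766.5 × g
RCF₂ = 11.18 × 13.5 × (23.268)² = 11.18 × 13.5 × 541.399824 ≈ 81,713.5 × g
Increase = 81,713.5 − 21,766.5 = 59,947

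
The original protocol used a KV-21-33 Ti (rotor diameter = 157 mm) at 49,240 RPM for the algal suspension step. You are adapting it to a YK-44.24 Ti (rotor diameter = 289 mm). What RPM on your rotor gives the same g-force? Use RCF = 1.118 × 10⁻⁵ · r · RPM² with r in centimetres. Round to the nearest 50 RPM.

Original rotor: r = 157 mm / 2 = 78.5 mm = 7.85 cm
RCF_original = 1.118 × 10⁻⁵ × 7.85 × (49240)² = 1.118 × 10⁻⁵ × 7.85 × 2,424,577,600 ≈ 212,788.2 × g
Your rotor: r = 289 mm / 2 = 144.5 mm = 14.45 cm
212,788.2 = 1.118 × 10⁻⁵ × 14.45 × N²
N² = 212,788.2 / (16.1551 × 10⁻⁵) = 1,317,158,049
N ≈ √1,317,158,049 ≈ 36,292.7

≈ 36300 RPM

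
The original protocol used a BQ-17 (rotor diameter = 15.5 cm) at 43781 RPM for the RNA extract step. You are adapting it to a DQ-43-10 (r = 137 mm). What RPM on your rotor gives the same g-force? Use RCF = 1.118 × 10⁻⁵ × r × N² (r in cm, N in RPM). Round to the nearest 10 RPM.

≈ 32930 RPM

Original rotor: r = 15.5 / 2 = 7.75 cm
RCF_original = 1.118 × 10⁻⁵ × 7.75 × (43781)² = 1.118 × 10⁻⁵ × 7.75 × 1,916,775,961 ≈ 166,079.1 × g
Your rotor: r = 137 mm = 13.7 cm
166,079.1 = 1.118 × 10⁻⁵ × 13.7 × N²
N² = 166,079.1 / (15.3166 × 10⁻⁵) = 1,084,307,875
N ≈ √1,084,307,875 ≈ 32,928.8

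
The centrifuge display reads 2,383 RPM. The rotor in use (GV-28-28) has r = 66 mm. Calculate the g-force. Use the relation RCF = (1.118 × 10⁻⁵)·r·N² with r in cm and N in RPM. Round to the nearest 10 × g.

≈ 420 g

r = 66 mm = 6.6 cm
RCF = 1.118 × 10⁻⁵ × 6.6 × (2383)² = 1.118 × 10⁻⁵ × 6.6 × 5,678,689 ≈ 419 × g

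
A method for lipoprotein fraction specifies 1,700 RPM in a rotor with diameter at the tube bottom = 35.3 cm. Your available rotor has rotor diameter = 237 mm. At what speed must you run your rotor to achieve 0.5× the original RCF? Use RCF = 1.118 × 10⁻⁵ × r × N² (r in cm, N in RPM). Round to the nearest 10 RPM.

1470 RPM

Original rotor: r = 35.3 / 2 = 17.65 cm
RCF_original = 1.118 × 10⁻⁵ × 17.65 × (1700)² = 1.118 × 10⁻⁵ × 17.65 × 2,890,000 ≈ 570.3 × g
Target RCF = 0.5 × 570.3 ≈ 285.1 × g
Your rotor: r = 237 mm / 2 = 118.5 mm = 11.85 cm
285.1 = 1.118 × 10⁻⁵ × 11.85 × N²
N² = 285.1 / (13.2483 × 10⁻⁵) = 2,151,974
N ≈ √2,151,974 ≈ 1,467.0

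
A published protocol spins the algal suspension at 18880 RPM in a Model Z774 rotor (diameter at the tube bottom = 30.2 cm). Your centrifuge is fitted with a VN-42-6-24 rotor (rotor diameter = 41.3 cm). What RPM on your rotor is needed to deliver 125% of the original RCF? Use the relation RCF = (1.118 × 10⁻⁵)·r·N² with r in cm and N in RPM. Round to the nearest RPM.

Original rotor: r = 30.2 / 2 = 15.1 cm
RCF = 1.118 × 10⁻⁵ × r × N²
RCF_original = 1.118 × 10⁻⁵ × 15.1 × (18880)² = 1.118 × 10⁻⁵ × 15.1 × 356,454,400 ≈ 60,175.9 × g
Target RCF = 1.25 × 60,175.9 ≈ 75,219.9 × g
Your rotor: r = 41.3 / 2 = 20.65 cm
75,219.9 = 1.118 × 10⁻⁵ × 20.65 × N²
N² = 75,219.9 / (23.0867 × 10⁻⁵) = 325,814,863
N ≈ √325,814,863 ≈ 18,050.3

18050 RPM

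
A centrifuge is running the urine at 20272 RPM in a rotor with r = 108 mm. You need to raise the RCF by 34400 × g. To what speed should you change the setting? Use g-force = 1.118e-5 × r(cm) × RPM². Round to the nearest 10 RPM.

≈ 26380 RPM

r = 108 mm = 10.8 cm
Current RCF = 1.118 × 10⁻⁵ × 10.8 × (20272)² = 1.118 × 10⁻⁵ × 10.8 × 410,953,984 ≈ 49,620.2 × g
Target RCF = 49,620.2 + 34,400 = 84,020.2 × g
N² = 84,020.2 / (12.0744 × 10⁻⁵) = 695,854,038
N ≈ √695,854,038 ≈ 26,379.0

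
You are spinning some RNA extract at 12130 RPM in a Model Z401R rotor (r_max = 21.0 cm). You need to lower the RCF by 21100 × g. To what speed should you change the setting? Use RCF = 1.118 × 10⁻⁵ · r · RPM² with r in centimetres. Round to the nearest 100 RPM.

N₂ ≈ 7600 RPM

Current RCF = 1.118 × 10⁻⁵ × 21 × (12130)² = 1.118 × 10⁻⁵ × 21 × 147,136,900 ≈ 34,544.8 × g
Target RCF = 34,544.8 − 21,100 = 13,444.8 × g
N² = 13,444.8 / (23.478 × 10⁻⁵) = 57,265,525
N ≈ √57,265,525 ≈ 7,567.4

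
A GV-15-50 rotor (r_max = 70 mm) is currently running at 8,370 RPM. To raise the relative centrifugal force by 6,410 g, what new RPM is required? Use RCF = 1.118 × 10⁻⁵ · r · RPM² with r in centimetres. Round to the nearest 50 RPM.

r = 70 mm = 7.0 cm
Current RCF = 1.118 × 10⁻⁵ × 7 × (8370)² = 1.118 × 10⁻⁵ × 7 × 70,056,900 ≈ 5,482.7 × g
Target RCF = 5,482.7 + 6,410 = 11,892.7 × g
N² = 11,892.7 / (7.826 × 10⁻⁵) = 151,963,966
N ≈ √151,963,966 ≈ 12,327.4

≈ 12350 RPM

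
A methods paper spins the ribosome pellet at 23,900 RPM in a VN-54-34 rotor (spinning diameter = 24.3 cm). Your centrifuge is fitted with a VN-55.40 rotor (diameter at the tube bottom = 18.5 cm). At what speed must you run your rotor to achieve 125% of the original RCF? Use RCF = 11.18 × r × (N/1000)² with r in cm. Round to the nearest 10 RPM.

Original rotor: r = 24.3 / 2 = 12.15 cm
RCF_original = 11.18 × 12.15 × (23.9)² = 11.18 × 12.15 × 571.21 ≈ 77,591.5 × g
Target RCF = 1.25 × 77,591.5 ≈ 96,989.4 × g
Your rotor: r = 18.5 / 2 = 9.25 cm
96,989.4 = 11.18 × 9.25 × (N/1000)²
(N/1000)² = 96,989.4 / 103.415 = 937.8659
N = 1000 × √937.8659 ≈ 30,624.6

30620 RPM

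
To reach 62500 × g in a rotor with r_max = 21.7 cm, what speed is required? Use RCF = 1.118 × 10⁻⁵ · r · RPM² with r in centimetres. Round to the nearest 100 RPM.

62,500 = 1.118 × 10⁻⁵ × 21.7 × N²
N² = 62,500 / (24.2606 × 10⁻⁵) = 257,619,350
N ≈ √257,619,350 ≈ 16,050.5

≈ 16100 RPM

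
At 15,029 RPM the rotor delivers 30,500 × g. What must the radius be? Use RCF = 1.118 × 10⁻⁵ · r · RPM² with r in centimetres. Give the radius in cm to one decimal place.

≈ 12.1 cm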